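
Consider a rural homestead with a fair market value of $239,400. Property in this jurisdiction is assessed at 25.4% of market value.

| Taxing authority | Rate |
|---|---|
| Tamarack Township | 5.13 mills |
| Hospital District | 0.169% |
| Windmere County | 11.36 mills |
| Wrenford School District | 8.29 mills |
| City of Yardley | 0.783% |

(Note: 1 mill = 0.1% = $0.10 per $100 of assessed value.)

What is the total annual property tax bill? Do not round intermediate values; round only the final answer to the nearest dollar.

Assessed value = $239,400 × 0.254 = $60,807.6
Tamarack Township: $60,807.6 × 0.00513 = $311.942988
Hospital District: $60,807.6 × 0.00169 = $102.764844
Windmere County: $60,807.6 × 0.01136 = $690.774336
Wrenford School District: $60,807.6 × 0.00829 = $504.095004
City of Yardley: $60,807.6 × 0.00783 = $476.123508
Total = $2,085.70068

$2,086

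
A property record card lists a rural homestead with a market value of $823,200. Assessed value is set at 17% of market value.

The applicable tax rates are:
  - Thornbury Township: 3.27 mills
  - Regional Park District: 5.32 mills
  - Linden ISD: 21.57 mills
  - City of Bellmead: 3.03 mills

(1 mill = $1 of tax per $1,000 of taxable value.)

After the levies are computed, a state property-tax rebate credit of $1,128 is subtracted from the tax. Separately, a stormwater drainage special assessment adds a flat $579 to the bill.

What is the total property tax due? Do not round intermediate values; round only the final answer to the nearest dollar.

Assessed value = $823,200 × 0.17 = $139,944
Thornbury Township: $139,944 × 0.00327 = $457.61688
Regional Park District: $139,944 × 0.00532 = $744.50208
Linden ISD: $139,944 × 0.02157 = $3,018.59208
City of Bellmead: $139,944 × 0.00303 = $424.03032
Levies subtotal = $4,644.74136
After credit = $4,644.74136 − $1,128 = $3,516.74136
Total = $3,516.74136 + $579 = $4,095.74136

$4,096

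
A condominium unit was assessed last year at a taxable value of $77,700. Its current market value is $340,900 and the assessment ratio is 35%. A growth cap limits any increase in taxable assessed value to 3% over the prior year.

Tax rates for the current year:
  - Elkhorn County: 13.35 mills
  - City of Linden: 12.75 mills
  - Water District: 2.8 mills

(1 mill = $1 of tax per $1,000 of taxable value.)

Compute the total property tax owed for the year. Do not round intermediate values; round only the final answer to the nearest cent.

$2,312.90

Uncapped assessed value = $340,900 × 0.35 = $119,315
Cap limit = $77,700 × 1.03 = $80,031
Taxable assessed value = min($119,315, $80,031) = $80,031 (cap binds)
Elkhorn County: $80,031 × 0.01335 = $1,068.41385
City of Linden: $80,031 × 0.01275 = $1,020.39525
Water District: $80,031 × 0.0028 = $224.0868
Total = $2,312.8959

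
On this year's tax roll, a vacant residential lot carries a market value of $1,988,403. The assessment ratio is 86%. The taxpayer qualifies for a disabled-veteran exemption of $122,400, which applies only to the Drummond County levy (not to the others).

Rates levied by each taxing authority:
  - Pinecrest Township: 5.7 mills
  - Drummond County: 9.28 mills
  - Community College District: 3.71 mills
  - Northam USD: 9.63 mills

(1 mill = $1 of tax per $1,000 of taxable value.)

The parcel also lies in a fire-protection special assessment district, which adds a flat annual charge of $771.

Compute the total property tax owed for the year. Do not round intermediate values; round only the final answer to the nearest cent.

Assessed value = $1,988,403 × 0.86 = $1,710,026.58
Pinecrest Township: $1,710,026.58 × 0.0057 = $9,747.151506
Drummond County: ($1,710,026.58 − $122,400) × 0.00928 = $1,587,626.58 × 0.00928 = $14,733.1746624
Community College District: $1,710,026.58 × 0.00371 = $6,344.1986118
Northam USD: $1,710,026.58 × 0.00963 = $16,467.5559654
Levies subtotal = $47,292.0807456
Total = $47,292.0807456 + $771 = $48,063.0807456

$48,063.08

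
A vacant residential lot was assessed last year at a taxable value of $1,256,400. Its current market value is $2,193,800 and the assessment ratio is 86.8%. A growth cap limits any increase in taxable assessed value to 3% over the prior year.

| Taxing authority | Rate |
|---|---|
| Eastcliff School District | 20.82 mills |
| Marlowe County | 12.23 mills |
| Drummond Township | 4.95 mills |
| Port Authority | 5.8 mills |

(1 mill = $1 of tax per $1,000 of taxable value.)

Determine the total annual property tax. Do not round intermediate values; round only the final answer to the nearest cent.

$56,681.23

Uncapped assessed value = $2,193,800 × 0.868 = $1,904,218.4
Cap limit = $1,256,400 × 1.03 = $1,294,092
Taxable assessed value = min($1,904,218.4, $1,294,092) = $1,294,092 (cap binds)
Eastcliff School District: $1,294,092 × 0.02082 = $26,942.99544
Marlowe County: $1,294,092 × 0.01223 = $15,826.74516
Drummond Township: $1,294,092 × 0.00495 = $6,405.7554
Port Authority: $1,294,092 × 0.0058 = $7,505.7336
Total = $56,681.2296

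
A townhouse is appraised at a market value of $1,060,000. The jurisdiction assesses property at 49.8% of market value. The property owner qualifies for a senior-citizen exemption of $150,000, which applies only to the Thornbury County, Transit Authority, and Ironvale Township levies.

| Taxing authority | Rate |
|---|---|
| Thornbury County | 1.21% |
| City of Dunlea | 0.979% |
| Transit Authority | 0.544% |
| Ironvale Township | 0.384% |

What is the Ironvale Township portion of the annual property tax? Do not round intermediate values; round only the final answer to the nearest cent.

$1,451.06

Assessed value = $1,060,000 × 0.498 = $527,880
Ironvale Township taxable value = $527,880 − $150,000 = $377,880
Ironvale Township levy = $377,880 × 0.00384 = $1,451.0592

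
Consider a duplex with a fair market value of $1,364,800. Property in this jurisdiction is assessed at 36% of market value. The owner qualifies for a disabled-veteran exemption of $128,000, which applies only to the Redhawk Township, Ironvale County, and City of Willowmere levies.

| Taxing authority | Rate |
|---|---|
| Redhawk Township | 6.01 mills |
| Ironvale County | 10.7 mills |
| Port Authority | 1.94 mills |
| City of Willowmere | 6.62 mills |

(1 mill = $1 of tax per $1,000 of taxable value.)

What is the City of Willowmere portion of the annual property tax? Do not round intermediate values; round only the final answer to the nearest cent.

Assessed value = $1,364,800 × 0.36 = $491,328
City of Willowmere taxable value = $491,328 − $128,000 = $363,328
City of Willowmere levy = $363,328 × 0.00662 = $2,405.23136

$2,405.23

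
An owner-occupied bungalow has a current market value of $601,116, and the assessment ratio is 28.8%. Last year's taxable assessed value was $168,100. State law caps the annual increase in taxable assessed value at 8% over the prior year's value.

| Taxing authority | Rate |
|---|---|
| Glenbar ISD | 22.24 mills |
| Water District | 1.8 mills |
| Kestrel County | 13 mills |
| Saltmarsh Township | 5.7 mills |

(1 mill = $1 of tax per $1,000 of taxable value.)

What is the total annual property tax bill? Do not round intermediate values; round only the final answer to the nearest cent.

$7,399.21

Uncapped assessed value = $601,116 × 0.288 = $173,121.408
Cap limit = $168,100 × 1.08 = $181,548
Taxable assessed value = min($173,121.408, $181,548) = $173,121.408 (cap does not bind)
Glenbar ISD: $173,121.408 × 0.02224 = $3,850.22011392
Water District: $173,121.408 × 0.0018 = $311.6185344
Kestrel County: $173,121.408 × 0.013 = $2,250.578304
Saltmarsh Township: $173,121.408 × 0.0057 = $986.7920256
Total = $7,399.20897792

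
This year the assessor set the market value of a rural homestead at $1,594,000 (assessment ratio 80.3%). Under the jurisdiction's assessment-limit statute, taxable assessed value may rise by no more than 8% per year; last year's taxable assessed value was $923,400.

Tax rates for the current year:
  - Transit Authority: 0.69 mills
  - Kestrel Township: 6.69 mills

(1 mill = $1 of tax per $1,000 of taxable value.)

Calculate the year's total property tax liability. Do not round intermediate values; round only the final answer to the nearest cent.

$7,359.87

Uncapped assessed value = $1,594,000 × 0.803 = $1,279,982
Cap limit = $923,400 × 1.08 = $997,272
Taxable assessed value = min($1,279,982, $997,272) = $997,272 (cap binds)
Transit Authority: $997,272 × 0.00069 = $688.11768
Kestrel Township: $997,272 × 0.00669 = $6,671.74968
Total = $7,359.86736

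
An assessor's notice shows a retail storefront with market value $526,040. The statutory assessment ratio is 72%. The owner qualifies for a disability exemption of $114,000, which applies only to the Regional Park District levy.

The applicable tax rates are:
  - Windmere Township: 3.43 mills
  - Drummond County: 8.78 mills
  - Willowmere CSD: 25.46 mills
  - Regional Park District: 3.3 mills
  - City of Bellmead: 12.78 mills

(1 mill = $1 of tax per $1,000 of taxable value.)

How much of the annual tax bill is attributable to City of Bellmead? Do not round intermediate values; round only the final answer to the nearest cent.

$4,840.41

Assessed value = $526,040 × 0.72 = $378,748.8
City of Bellmead taxable value = $378,748.8 (exemption does not apply)
City of Bellmead levy = $378,748.8 × 0.01278 = $4,840.409664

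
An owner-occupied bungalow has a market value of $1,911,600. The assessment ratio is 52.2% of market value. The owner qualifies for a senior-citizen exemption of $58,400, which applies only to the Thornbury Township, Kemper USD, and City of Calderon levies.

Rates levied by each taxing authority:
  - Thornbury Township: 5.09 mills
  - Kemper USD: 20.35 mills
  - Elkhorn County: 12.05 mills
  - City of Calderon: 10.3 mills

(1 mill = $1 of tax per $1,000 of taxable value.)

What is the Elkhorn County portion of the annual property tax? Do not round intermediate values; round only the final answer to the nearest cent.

$12,024.16

Assessed value = $1,911,600 × 0.522 = $997,855.2
Elkhorn County taxable value = $997,855.2 (exemption does not apply)
Elkhorn County levy = $997,855.2 × 0.01205 = $12,024.15516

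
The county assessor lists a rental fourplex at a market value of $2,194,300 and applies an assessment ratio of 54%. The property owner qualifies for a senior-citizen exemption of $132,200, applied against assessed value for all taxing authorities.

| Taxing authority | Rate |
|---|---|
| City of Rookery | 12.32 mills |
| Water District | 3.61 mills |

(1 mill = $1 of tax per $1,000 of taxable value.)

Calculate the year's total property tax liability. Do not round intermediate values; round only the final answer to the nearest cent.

$16,769.86

Assessed value = $2,194,300 × 0.54 = $1,184,922
Taxable value = $1,184,922 − $132,200 = $1,052,722
City of Rookery: $1,052,722 × 0.01232 = $12,969.53504
Water District: $1,052,722 × 0.00361 = $3,800.32642
Total = $12,969.53504 + $3,800.32642 = $16,769.86146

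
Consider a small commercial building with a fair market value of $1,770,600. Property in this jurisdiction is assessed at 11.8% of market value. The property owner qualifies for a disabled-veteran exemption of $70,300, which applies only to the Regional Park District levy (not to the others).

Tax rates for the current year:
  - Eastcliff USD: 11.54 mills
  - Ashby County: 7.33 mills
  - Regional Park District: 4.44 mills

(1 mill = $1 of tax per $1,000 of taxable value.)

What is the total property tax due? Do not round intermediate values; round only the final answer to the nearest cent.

Assessed value = $1,770,600 × 0.118 = $208,930.8
Eastcliff USD: $208,930.8 × 0.01154 = $2,411.061432
Ashby County: $208,930.8 × 0.00733 = $1,531.462764
Regional Park District: ($208,930.8 − $70,300) × 0.00444 = $138,630.8 × 0.00444 = $615.520752
Total = $4,558.044948

$4,558.04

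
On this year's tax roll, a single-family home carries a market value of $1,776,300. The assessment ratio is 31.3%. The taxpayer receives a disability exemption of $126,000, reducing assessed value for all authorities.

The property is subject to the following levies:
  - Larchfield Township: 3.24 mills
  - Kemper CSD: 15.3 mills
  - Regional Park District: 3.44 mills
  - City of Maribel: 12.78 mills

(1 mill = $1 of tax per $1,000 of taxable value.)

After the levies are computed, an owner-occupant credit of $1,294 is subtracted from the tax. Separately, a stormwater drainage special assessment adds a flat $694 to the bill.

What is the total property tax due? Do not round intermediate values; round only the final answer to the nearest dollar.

$14,346

Assessed value = $1,776,300 × 0.313 = $555,981.9
Taxable value = $555,981.9 − $126,000 = $429,981.9
Larchfield Township: $429,981.9 × 0.00324 = $1,393.141356
Kemper CSD: $429,981.9 × 0.0153 = $6,578.72307
Regional Park District: $429,981.9 × 0.00344 = $1,479.137736
City of Maribel: $429,981.9 × 0.01278 = $5,495.168682
Levies subtotal = $14,946.170844
After credit = $14,946.170844 − $1,294 = $13,652.170844
Total = $13,652.170844 + $694 = $14,346.170844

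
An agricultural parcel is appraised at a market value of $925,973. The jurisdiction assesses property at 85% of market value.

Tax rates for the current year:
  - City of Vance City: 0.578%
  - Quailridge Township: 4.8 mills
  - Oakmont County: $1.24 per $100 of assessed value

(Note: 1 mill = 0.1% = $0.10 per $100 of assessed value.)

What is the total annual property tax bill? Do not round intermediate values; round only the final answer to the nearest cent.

Assessed value = $925,973 × 0.85 = $787,077.05
City of Vance City: $787,077.05 × 0.00578 = $4,549.305349
Quailridge Township: $787,077.05 × 0.0048 = $3,777.96984
Oakmont County: $787,077.05 × 0.0124 = $9,759.75542
Total = $18,087.030609

$18,087.03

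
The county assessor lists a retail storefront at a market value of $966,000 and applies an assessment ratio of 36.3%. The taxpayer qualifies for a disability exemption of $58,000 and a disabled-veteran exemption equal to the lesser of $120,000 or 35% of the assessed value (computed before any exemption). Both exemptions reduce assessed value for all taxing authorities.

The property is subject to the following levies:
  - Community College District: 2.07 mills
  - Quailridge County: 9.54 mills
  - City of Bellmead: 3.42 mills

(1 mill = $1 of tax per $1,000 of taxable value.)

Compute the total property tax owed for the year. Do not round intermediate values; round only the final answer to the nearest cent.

$2,595.05

Assessed value = $966,000 × 0.363 = $350,658
Disabled-veteran exemption = min($120,000, 35% × $350,658) = min($120,000, $122,730.3) = $120,000 (dollar cap binds)
Taxable value = $350,658 − $58,000 − $120,000 = $172,658
Community College District: $172,658 × 0.00207 = $357.40206
Quailridge County: $172,658 × 0.00954 = $1,647.15732
City of Bellmead: $172,658 × 0.00342 = $590.49036
Total = $2,595.04974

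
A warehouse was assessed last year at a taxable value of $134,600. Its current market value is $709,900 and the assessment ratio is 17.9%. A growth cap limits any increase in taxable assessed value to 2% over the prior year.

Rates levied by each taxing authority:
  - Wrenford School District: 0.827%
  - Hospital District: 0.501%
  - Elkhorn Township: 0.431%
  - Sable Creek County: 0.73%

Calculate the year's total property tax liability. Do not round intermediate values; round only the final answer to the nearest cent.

Uncapped assessed value = $709,900 × 0.179 = $127,072.1
Cap limit = $134,600 × 1.02 = $137,292
Taxable assessed value = min($127,072.1, $137,292) = $127,072.1 (cap does not bind)
Wrenford School District: $127,072.1 × 0.00827 = $1,050.886267
Hospital District: $127,072.1 × 0.00501 = $636.631221
Elkhorn Township: $127,072.1 × 0.00431 = $547.680751
Sable Creek County: $127,072.1 × 0.0073 = $927.62633
Total = $3,162.824569

$3,162.82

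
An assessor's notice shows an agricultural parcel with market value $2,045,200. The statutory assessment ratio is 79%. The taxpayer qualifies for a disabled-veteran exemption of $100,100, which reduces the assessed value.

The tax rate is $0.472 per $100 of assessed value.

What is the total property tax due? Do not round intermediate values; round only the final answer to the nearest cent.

$7,153.67

Assessed value = $2,045,200 × 0.79 = $1,615,708
Taxable value = $1,615,708 − $100,100 = $1,515,608
Tax = $1,515,608 × 0.00472 = $7,153.66976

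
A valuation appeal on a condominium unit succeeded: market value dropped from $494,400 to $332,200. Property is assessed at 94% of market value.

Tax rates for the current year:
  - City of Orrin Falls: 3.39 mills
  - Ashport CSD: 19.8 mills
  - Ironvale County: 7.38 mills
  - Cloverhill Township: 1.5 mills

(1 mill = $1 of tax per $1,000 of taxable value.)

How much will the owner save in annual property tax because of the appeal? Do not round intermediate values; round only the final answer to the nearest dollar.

$4,890

Old assessed value = $494,400 × 0.94 = $464,736
New assessed value = $332,200 × 0.94 = $312,268
Combined rate = 0.00339 + 0.0198 + 0.00738 + 0.0015 = 0.03207
Old tax = $464,736 × 0.03207 = $14,904.08352
New tax = $312,268 × 0.03207 = $10,014.43476
Reduction = $14,904.08352 − $10,014.43476 = $4,889.64876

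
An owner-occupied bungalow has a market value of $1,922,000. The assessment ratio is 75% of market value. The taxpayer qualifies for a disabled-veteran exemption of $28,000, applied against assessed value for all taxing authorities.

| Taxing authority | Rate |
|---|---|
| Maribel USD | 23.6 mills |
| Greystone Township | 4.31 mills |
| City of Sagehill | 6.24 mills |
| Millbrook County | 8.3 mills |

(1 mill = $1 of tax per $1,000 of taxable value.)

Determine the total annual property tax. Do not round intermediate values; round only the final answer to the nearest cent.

Assessed value = $1,922,000 × 0.75 = $1,441,500
Taxable value = $1,441,500 − $28,000 = $1,413,500
Maribel USD: $1,413,500 × 0.0236 = $33,358.6
Greystone Township: $1,413,500 × 0.00431 = $6,092.185
City of Sagehill: $1,413,500 × 0.00624 = $8,820.24
Millbrook County: $1,413,500 × 0.0083 = $11,732.05
Total = $33,358.6 + $6,092.185 + $8,820.24 + $11,732.05 = $60,003.075

$60,003.08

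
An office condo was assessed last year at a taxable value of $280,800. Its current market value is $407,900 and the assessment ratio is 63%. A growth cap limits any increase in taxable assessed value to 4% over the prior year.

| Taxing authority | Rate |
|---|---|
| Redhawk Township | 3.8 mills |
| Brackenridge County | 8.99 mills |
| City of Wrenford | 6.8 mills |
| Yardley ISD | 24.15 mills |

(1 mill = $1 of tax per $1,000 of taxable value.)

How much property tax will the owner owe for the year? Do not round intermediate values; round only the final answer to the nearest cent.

$11,240.17

Uncapped assessed value = $407,900 × 0.63 = $256,977
Cap limit = $280,800 × 1.04 = $292,032
Taxable assessed value = min($256,977, $292,032) = $256,977 (cap does not bind)
Redhawk Township: $256,977 × 0.0038 = $976.5126
Brackenridge County: $256,977 × 0.00899 = $2,310.22323
City of Wrenford: $256,977 × 0.0068 = $1,747.4436
Yardley ISD: $256,977 × 0.02415 = $6,205.99455
Total = $11,240.17398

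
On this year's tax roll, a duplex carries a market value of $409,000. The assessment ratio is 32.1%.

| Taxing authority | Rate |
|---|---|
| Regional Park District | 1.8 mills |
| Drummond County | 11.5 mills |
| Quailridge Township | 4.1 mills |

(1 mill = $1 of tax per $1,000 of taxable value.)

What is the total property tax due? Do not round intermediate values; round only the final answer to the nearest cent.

Assessed value = $409,000 × 0.321 = $131,289
Regional Park District: $131,289 × 0.0018 = $236.3202
Drummond County: $131,289 × 0.0115 = $1,509.8235
Quailridge Township: $131,289 × 0.0041 = $538.2849
Total = $236.3202 + $1,509.8235 + $538.2849 = $2,284.4286

$2,284.43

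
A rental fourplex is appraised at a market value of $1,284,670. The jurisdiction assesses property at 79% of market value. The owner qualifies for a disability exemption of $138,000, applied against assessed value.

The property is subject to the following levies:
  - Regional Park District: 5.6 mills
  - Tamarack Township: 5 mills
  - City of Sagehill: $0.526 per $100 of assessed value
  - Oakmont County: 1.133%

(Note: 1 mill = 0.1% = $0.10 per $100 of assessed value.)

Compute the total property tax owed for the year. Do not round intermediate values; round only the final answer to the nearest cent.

$23,842.62

Assessed value = $1,284,670 × 0.79 = $1,014,889.3
Taxable value = $1,014,889.3 − $138,000 = $876,889.3
Regional Park District: $876,889.3 × 0.0056 = $4,910.58008
Tamarack Township: $876,889.3 × 0.005 = $4,384.4465
City of Sagehill: $876,889.3 × 0.00526 = $4,612.437718
Oakmont County: $876,889.3 × 0.01133 = $9,935.155769
Total = $23,842.620067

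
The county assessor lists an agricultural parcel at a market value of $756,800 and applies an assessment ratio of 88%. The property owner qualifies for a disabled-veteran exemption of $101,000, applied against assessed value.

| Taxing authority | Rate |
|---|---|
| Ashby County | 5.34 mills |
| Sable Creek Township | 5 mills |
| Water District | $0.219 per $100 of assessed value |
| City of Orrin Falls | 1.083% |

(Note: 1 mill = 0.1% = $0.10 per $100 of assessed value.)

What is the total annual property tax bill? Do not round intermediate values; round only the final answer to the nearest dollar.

$13,198

Assessed value = $756,800 × 0.88 = $665,984
Taxable value = $665,984 − $101,000 = $564,984
Ashby County: $564,984 × 0.00534 = $3,017.01456
Sable Creek Township: $564,984 × 0.005 = $2,824.92
Water District: $564,984 × 0.00219 = $1,237.31496
City of Orrin Falls: $564,984 × 0.01083 = $6,118.77672
Total = $13,198.02624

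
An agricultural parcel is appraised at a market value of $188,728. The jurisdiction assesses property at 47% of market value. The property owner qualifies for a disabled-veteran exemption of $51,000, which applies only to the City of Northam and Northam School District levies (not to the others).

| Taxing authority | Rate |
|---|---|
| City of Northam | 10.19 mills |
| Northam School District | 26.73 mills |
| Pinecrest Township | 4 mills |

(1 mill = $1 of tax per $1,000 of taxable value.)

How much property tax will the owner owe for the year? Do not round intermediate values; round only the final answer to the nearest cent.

$1,746.77

Assessed value = $188,728 × 0.47 = $88,702.16
City of Northam: ($88,702.16 − $51,000) × 0.01019 = $37,702.16 × 0.01019 = $384.1850104
Northam School District: ($88,702.16 − $51,000) × 0.02673 = $37,702.16 × 0.02673 = $1,007.7787368
Pinecrest Township: $88,702.16 × 0.004 = $354.80864
Total = $1,746.7723872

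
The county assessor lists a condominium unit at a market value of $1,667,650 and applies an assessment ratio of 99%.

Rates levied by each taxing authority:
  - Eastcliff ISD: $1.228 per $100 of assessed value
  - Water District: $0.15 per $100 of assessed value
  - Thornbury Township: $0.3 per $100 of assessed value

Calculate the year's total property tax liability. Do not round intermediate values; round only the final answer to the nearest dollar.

Assessed value = $1,667,650 × 0.99 = $1,650,973.5
Eastcliff ISD: $1,650,973.5 × 0.01228 = $20,273.95458
Water District: $1,650,973.5 × 0.0015 = $2,476.46025
Thornbury Township: $1,650,973.5 × 0.003 = $4,952.9205
Total = $20,273.95458 + $2,476.46025 + $4,952.9205 = $27,703.33533

$27,703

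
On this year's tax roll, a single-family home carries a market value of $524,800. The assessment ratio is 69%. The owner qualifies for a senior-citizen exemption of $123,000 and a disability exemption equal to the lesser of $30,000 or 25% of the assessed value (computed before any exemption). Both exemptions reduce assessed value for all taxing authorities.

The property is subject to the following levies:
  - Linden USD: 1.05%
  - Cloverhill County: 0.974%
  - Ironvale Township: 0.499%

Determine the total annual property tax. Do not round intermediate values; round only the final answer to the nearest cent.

$5,275.90

Assessed value = $524,800 × 0.69 = $362,112
Disability exemption = min($30,000, 25% × $362,112) = min($30,000, $90,528) = $30,000 (dollar cap binds)
Taxable value = $362,112 − $123,000 − $30,000 = $209,112
Linden USD: $209,112 × 0.0105 = $2,195.676
Cloverhill County: $209,112 × 0.00974 = $2,036.75088
Ironvale Township: $209,112 × 0.00499 = $1,043.46888
Total = $5,275.89576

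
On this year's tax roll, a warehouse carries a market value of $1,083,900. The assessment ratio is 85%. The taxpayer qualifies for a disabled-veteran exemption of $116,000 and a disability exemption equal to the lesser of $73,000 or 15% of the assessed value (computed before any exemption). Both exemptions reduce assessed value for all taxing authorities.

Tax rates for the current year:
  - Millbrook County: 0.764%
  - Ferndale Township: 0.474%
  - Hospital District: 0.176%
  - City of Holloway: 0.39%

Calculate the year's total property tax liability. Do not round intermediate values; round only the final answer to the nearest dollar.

Assessed value = $1,083,900 × 0.85 = $921,315
Disability exemption = min($73,000, 15% × $921,315) = min($73,000, $138,197.25) = $73,000 (dollar cap binds)
Taxable value = $921,315 − $116,000 − $73,000 = $732,315
Millbrook County: $732,315 × 0.00764 = $5,594.8866
Ferndale Township: $732,315 × 0.00474 = $3,471.1731
Hospital District: $732,315 × 0.00176 = $1,288.8744
City of Holloway: $732,315 × 0.0039 = $2,856.0285
Total = $13,210.9626

$13,211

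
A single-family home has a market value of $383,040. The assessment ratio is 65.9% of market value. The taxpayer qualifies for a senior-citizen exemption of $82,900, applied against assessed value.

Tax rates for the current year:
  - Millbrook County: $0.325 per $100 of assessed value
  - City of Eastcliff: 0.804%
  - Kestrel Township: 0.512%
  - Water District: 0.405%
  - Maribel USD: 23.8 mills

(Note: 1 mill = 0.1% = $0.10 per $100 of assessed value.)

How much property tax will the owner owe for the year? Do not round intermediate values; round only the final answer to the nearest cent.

Assessed value = $383,040 × 0.659 = $252,423.36
Taxable value = $252,423.36 − $82,900 = $169,523.36
Millbrook County: $169,523.36 × 0.00325 = $550.95092
City of Eastcliff: $169,523.36 × 0.00804 = $1,362.9678144
Kestrel Township: $169,523.36 × 0.00512 = $867.9596032
Water District: $169,523.36 × 0.00405 = $686.569608
Maribel USD: $169,523.36 × 0.0238 = $4,034.655968
Total = $7,503.1039136

$7,503.10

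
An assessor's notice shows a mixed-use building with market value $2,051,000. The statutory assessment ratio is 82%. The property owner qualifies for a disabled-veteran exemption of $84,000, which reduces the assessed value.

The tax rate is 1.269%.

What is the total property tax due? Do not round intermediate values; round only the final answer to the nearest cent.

Assessed value = $2,051,000 × 0.82 = $1,681,820
Taxable value = $1,681,820 − $84,000 = $1,597,820
Tax = $1,597,820 × 0.01269 = $20,276.3358

$20,276.34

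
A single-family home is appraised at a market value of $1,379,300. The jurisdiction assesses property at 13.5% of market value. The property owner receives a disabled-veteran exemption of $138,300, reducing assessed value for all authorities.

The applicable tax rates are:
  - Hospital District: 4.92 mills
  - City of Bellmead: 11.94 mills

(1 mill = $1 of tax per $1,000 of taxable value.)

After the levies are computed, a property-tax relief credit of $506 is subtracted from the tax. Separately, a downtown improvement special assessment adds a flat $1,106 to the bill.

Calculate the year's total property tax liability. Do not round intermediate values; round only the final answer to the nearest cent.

$1,407.69

Assessed value = $1,379,300 × 0.135 = $186,205.5
Taxable value = $186,205.5 − $138,300 = $47,905.5
Hospital District: $47,905.5 × 0.00492 = $235.69506
City of Bellmead: $47,905.5 × 0.01194 = $571.99167
Levies subtotal = $807.68673
After credit = $807.68673 − $506 = $301.68673
Total = $301.68673 + $1,106 = $1,407.68673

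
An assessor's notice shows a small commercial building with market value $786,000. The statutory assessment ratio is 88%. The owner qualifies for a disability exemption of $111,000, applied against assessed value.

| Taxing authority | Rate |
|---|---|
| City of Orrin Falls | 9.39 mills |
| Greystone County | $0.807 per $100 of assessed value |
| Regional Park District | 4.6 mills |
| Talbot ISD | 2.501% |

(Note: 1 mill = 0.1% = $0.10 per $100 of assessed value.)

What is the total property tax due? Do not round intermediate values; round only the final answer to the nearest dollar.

Assessed value = $786,000 × 0.88 = $691,680
Taxable value = $691,680 − $111,000 = $580,680
City of Orrin Falls: $580,680 × 0.00939 = $5,452.5852
Greystone County: $580,680 × 0.00807 = $4,686.0876
Regional Park District: $580,680 × 0.0046 = $2,671.128
Talbot ISD: $580,680 × 0.02501 = $14,522.8068
Total = $27,332.6076

$27,333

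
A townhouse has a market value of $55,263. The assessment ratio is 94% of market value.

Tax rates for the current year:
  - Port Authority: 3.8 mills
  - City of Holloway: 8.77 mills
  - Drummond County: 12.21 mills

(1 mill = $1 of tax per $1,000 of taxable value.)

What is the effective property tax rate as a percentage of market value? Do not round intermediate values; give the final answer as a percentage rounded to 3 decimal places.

2.329%

Assessed value = $55,263 × 0.94 = $51,947.22
Port Authority: $51,947.22 × 0.0038 = $197.399436
City of Holloway: $51,947.22 × 0.00877 = $455.5771194
Drummond County: $51,947.22 × 0.01221 = $634.2755562
Total tax = $1,287.2521116
Effective rate = $1,287.2521116 ÷ $55,263 = 2.329% of market value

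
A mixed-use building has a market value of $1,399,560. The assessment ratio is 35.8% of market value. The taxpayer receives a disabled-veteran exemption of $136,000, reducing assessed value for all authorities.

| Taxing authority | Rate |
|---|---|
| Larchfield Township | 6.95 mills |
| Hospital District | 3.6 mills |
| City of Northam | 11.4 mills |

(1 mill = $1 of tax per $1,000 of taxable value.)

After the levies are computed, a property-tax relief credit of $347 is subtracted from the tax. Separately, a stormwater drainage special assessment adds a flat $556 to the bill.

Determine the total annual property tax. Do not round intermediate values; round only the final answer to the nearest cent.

Assessed value = $1,399,560 × 0.358 = $501,042.48
Taxable value = $501,042.48 − $136,000 = $365,042.48
Larchfield Township: $365,042.48 × 0.00695 = $2,537.045236
Hospital District: $365,042.48 × 0.0036 = $1,314.152928
City of Northam: $365,042.48 × 0.0114 = $4,161.484272
Levies subtotal = $8,012.682436
After credit = $8,012.682436 − $347 = $7,665.682436
Total = $7,665.682436 + $556 = $8,221.682436

$8,221.68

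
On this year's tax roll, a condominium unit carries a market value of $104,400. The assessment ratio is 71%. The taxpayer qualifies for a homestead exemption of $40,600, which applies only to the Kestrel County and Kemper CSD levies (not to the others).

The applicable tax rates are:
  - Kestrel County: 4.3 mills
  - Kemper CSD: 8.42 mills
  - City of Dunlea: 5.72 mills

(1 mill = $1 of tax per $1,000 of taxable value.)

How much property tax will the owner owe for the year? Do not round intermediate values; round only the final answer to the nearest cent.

Assessed value = $104,400 × 0.71 = $74,124
Kestrel County: ($74,124 − $40,600) × 0.0043 = $33,524 × 0.0043 = $144.1532
Kemper CSD: ($74,124 − $40,600) × 0.00842 = $33,524 × 0.00842 = $282.27208
City of Dunlea: $74,124 × 0.00572 = $423.98928
Total = $850.41456

$850.41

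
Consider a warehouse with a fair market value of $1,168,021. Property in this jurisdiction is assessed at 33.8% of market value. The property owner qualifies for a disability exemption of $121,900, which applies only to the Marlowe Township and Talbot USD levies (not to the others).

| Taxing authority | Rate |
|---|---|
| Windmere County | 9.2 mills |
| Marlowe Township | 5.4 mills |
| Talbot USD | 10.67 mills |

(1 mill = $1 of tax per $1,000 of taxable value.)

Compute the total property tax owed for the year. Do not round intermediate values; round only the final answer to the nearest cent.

$8,017.44

Assessed value = $1,168,021 × 0.338 = $394,791.098
Windmere County: $394,791.098 × 0.0092 = $3,632.0781016
Marlowe Township: ($394,791.098 − $121,900) × 0.0054 = $272,891.098 × 0.0054 = $1,473.6119292
Talbot USD: ($394,791.098 − $121,900) × 0.01067 = $272,891.098 × 0.01067 = $2,911.74801566
Total = $8,017.43804646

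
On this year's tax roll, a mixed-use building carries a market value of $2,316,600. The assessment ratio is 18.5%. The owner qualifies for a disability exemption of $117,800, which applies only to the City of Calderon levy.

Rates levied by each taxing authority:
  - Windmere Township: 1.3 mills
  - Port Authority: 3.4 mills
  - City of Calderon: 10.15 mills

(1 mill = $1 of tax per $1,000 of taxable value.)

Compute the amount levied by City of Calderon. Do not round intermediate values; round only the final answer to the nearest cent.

$3,154.33

Assessed value = $2,316,600 × 0.185 = $428,571
City of Calderon taxable value = $428,571 − $117,800 = $310,771
City of Calderon levy = $310,771 × 0.01015 = $3,154.32565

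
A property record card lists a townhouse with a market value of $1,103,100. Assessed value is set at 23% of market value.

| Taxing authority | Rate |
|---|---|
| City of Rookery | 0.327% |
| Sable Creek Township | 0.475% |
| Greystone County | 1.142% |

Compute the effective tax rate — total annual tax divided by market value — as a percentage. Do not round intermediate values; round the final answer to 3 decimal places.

Assessed value = $1,103,100 × 0.23 = $253,713
City of Rookery: $253,713 × 0.00327 = $829.64151
Sable Creek Township: $253,713 × 0.00475 = $1,205.13675
Greystone County: $253,713 × 0.01142 = $2,897.40246
Total tax = $4,932.18072
Effective rate = $4,932.18072 ÷ $1,103,100 = 0.447% of market value

0.447%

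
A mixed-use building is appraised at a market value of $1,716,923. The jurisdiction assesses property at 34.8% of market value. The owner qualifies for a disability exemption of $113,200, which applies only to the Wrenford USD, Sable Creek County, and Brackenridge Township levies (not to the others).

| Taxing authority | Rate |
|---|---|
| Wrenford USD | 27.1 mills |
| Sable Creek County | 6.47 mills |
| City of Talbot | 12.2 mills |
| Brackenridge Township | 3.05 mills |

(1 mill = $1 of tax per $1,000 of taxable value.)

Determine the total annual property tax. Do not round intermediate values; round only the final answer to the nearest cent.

$25,024.04

Assessed value = $1,716,923 × 0.348 = $597,489.204
Wrenford USD: ($597,489.204 − $113,200) × 0.0271 = $484,289.204 × 0.0271 = $13,124.2374284
Sable Creek County: ($597,489.204 − $113,200) × 0.00647 = $484,289.204 × 0.00647 = $3,133.35114988
City of Talbot: $597,489.204 × 0.0122 = $7,289.3682888
Brackenridge Township: ($597,489.204 − $113,200) × 0.00305 = $484,289.204 × 0.00305 = $1,477.0820722
Total = $25,024.03893928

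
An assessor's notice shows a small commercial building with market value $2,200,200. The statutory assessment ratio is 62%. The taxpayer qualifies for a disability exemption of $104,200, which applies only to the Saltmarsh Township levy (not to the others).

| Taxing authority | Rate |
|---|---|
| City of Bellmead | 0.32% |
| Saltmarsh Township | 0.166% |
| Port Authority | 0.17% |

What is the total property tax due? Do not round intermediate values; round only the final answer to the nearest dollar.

$8,776

Assessed value = $2,200,200 × 0.62 = $1,364,124
City of Bellmead: $1,364,124 × 0.0032 = $4,365.1968
Saltmarsh Township: ($1,364,124 − $104,200) × 0.00166 = $1,259,924 × 0.00166 = $2,091.47384
Port Authority: $1,364,124 × 0.0017 = $2,319.0108
Total = $8,775.68144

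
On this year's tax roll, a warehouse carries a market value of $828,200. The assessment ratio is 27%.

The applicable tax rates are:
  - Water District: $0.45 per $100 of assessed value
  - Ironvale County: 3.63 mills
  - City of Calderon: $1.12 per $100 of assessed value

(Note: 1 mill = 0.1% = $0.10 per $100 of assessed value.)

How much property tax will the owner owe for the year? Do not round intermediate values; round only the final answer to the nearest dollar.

Assessed value = $828,200 × 0.27 = $223,614
Water District: $223,614 × 0.0045 = $1,006.263
Ironvale County: $223,614 × 0.00363 = $811.71882
City of Calderon: $223,614 × 0.0112 = $2,504.4768
Total = $4,322.45862

$4,322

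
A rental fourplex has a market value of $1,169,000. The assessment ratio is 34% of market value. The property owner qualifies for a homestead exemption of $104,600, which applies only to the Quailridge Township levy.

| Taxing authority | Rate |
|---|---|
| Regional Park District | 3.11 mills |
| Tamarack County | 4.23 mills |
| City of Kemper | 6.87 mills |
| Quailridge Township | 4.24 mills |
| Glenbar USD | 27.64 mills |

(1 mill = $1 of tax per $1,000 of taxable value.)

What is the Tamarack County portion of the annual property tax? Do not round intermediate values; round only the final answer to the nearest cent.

Assessed value = $1,169,000 × 0.34 = $397,460
Tamarack County taxable value = $397,460 (exemption does not apply)
Tamarack County levy = $397,460 × 0.00423 = $1,681.2558

$1,681.26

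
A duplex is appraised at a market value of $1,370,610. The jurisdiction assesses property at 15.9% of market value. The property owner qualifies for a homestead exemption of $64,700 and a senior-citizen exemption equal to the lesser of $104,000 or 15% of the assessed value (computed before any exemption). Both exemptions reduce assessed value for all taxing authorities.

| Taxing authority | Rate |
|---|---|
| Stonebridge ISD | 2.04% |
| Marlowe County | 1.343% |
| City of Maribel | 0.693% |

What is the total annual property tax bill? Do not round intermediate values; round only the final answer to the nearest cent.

Assessed value = $1,370,610 × 0.159 = $217,926.99
Senior-citizen exemption = min($104,000, 15% × $217,926.99) = min($104,000, $32,689.0485) = $32,689.0485 (percentage binds)
Taxable value = $217,926.99 − $64,700 − $32,689.0485 = $120,537.9415
Stonebridge ISD: $120,537.9415 × 0.0204 = $2,458.9740066
Marlowe County: $120,537.9415 × 0.01343 = $1,618.824554345
City of Maribel: $120,537.9415 × 0.00693 = $835.327934595
Total = $4,913.12649554

$4,913.13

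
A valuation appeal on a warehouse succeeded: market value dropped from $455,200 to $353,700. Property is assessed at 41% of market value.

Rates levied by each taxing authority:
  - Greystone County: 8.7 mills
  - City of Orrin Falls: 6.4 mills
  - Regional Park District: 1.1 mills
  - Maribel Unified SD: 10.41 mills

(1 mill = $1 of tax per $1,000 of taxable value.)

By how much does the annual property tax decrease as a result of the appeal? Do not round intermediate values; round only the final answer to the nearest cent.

Old assessed value = $455,200 × 0.41 = $186,632
New assessed value = $353,700 × 0.41 = $145,017
Combined rate = 0.0087 + 0.0064 + 0.0011 + 0.01041 = 0.02661
Old tax = $186,632 × 0.02661 = $4,966.27752
New tax = $145,017 × 0.02661 = $3,858.90237
Reduction = $4,966.27752 − $3,858.90237 = $1,107.37515

$1,107.38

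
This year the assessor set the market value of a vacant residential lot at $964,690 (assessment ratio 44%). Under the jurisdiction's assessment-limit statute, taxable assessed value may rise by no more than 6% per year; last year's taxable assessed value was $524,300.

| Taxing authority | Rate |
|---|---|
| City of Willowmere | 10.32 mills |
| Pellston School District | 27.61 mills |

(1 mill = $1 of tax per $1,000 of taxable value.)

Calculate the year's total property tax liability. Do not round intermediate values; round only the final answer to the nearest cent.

Uncapped assessed value = $964,690 × 0.44 = $424,463.6
Cap limit = $524,300 × 1.06 = $555,758
Taxable assessed value = min($424,463.6, $555,758) = $424,463.6 (cap does not bind)
City of Willowmere: $424,463.6 × 0.01032 = $4,380.464352
Pellston School District: $424,463.6 × 0.02761 = $11,719.439996
Total = $16,099.904348

$16,099.90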